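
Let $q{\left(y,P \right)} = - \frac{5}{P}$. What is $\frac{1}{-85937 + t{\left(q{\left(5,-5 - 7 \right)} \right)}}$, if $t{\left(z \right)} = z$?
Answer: $- \frac{12}{1031239} \approx -1.1636 \cdot 10^{-5}$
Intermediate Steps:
$\frac{1}{-85937 + t{\left(q{\left(5,-5 - 7 \right)} \right)}} = \frac{1}{-85937 - \frac{5}{-5 - 7}} = \frac{1}{-85937 - \frac{5}{-12}} = \frac{1}{-85937 - - \frac{5}{12}} = \frac{1}{-85937 + \frac{5}{12}} = \frac{1}{- \frac{1031239}{12}} = - \frac{12}{1031239}$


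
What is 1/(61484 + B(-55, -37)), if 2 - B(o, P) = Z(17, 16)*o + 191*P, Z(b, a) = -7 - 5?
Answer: 1/67893 ≈ 1.4729e-5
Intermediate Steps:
Z(b, a) = -12
B(o, P) = 2 - 191*P + 12*o (B(o, P) = 2 - (-12*o + 191*P) = 2 + (-191*P + 12*o) = 2 - 191*P + 12*o)
1/(61484 + B(-55, -37)) = 1/(61484 + (2 - 191*(-37) + 12*(-55))) = 1/(61484 + (2 + 7067 - 660)) = 1/(61484 + 6409) = 1/67893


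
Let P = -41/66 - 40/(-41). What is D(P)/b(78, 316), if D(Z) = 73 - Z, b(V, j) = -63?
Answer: -196579/170478 ≈ -1.1531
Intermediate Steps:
P = 959/2706 (P = -41*1/66 - 40*(-1/41) = -41/66 + 40/41 = 959/2706 ≈ 0.35440)
D(P)/b(78, 316) = (73 - 1*959/2706)/(-63) = (73 - 959/2706)*(-1/63) = (196579/2706)*(-1/63) = -196579/170478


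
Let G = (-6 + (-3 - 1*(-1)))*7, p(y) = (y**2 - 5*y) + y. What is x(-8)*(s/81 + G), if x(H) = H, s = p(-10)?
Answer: 35168/81 ≈ 434.17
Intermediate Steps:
p(y) = y**2 - 4*y
s = 140 (s = -10*(-4 - 10) = -10*(-14) = 140)
G = -56 (G = (-6 + (-3 + 1))*7 = (-6 - 2)*7 = -8*7 = -56)
x(-8)*(s/81 + G) = -8*(140/81 - 56) = -8*(-4396/81) = 35168/81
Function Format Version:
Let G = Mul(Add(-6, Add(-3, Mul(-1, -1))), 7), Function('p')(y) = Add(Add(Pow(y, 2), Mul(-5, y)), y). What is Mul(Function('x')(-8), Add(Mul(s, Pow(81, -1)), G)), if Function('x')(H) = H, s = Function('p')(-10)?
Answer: Rational(35168, 81) ≈ 434.17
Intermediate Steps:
Function('p')(y) = Add(Pow(y, 2), Mul(-4, y))
s = 140 (s = Mul(-10, Add(-4, -10)) = Mul(-10, -14) = 140)
G = -56 (G = Mul(Add(-6, Add(-3, 1)), 7) = Mul(Add(-6, -2), 7) = Mul(-8, 7) = -56)
Mul(Function('x')(-8), Add(Mul(s, Pow(81, -1)), G)) = Mul(-8, Add(Mul(140, Pow(81, -1)), -56)) = Mul(-8, Add(Mul(140, Rational(1, 81)), -56)) = Mul(-8, Add(Rational(140, 81), -56)) = Mul(-8, Rational(-4396, 81)) = Rational(35168, 81)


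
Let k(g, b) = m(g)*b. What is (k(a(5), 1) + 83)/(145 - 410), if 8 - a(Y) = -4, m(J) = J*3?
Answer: -119/265 ≈ -0.44906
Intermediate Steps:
m(J) = 3*J
a(Y) = 12 (a(Y) = 8 - 1*(-4) = 8 + 4 = 12)
k(g, b) = 3*b*g (k(g, b) = (3*g)*b = 3*b*g)
(k(a(5), 1) + 83)/(145 - 410) = (3*1*12 + 83)/(145 - 410) = (36 + 83)/(-265) = 119*(-1/265) = -119/265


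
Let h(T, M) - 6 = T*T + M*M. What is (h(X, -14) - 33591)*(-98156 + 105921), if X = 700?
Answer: 3545584415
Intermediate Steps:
h(T, M) = 6 + M**2 + T**2 (h(T, M) = 6 + (T*T + M*M) = 6 + (T**2 + M**2) = 6 + (M**2 + T**2) = 6 + M**2 + T**2)
(h(X, -14) - 33591)*(-98156 + 105921) = ((6 + (-14)**2 + 700**2) - 33591)*(-98156 + 105921) = ((6 + 196 + 490000) - 33591)*7765 = (490202 - 33591)*7765 = 456611*7765 = 3545584415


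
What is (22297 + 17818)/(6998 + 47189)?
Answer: 40115/54187 ≈ 0.74031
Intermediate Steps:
(22297 + 17818)/(6998 + 47189) = 40115/54187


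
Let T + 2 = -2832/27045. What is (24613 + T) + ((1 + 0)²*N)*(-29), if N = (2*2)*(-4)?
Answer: 226050181/9015 ≈ 25075.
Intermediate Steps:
N = -16 (N = 4*(-4) = -16)
T = -18974/9015 (T = -2 - 2832/27045 = -2 - 2832*1/27045 = -2 - 944/9015 = -18974/9015 ≈ -2.1047)
(24613 + T) + ((1 + 0)²*N)*(-29) = (24613 - 18974/9015) + ((1 + 0)²*(-16))*(-29) = 221867221/9015 + (1²*(-16))*(-29) = 221867221/9015 + (1*(-16))*(-29) = 221867221/9015 - 16*(-29) = 221867221/9015 + 464 = 226050181/9015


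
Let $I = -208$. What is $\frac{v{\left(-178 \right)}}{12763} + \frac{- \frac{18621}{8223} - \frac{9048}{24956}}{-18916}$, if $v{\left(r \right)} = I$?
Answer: $- \frac{66711367222027}{4128631252773892} \approx -0.016158$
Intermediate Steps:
$v{\left(r \right)} = -208$
$\frac{v{\left(-178 \right)}}{12763} + \frac{- \frac{18621}{8223} - \frac{9048}{24956}}{-18916} = - \frac{208}{12763} + \frac{- \frac{18621}{8223} - \frac{9048}{24956}}{-18916} = \left(-208\right) \frac{1}{12763} + \left(\left(-18621\right) \frac{1}{8223} - \frac{2262}{6239}\right) \left(- \frac{1}{18916}\right) = - \frac{208}{12763} + \left(- \frac{6207}{2741} - \frac{2262}{6239}\right) \left(- \frac{1}{18916}\right) = - \frac{208}{12763} - - \frac{44925615}{323484388684} = - \frac{208}{12763} + \frac{44925615}{323484388684} = - \frac{66711367222027}{4128631252773892}$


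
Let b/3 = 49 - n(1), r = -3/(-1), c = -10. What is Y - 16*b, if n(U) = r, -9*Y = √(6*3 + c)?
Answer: -2208 - 2*√2/9 ≈ -2208.3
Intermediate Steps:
r = 3 (r = -3*(-1) = 3)
Y = -2*√2/9 (Y = -√(6*3 - 10)/9 = -√(18 - 10)/9 = -2*√2/9 ≈ -0.31427)
n(U) = 3
b = 138 (b = 3*(49 - 3) = 3*46 = 138)
Y - 16*b = -2*√2/9 - 16*138 = -2*√2/9 - 2208 = -2208 - 2*√2/9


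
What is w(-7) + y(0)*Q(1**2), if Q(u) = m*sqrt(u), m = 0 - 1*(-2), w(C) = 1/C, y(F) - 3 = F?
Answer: 41/7 ≈ 5.8571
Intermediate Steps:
y(F) = 3 + F
m = 2 (m = 0 + 2 = 2)
Q(u) = 2*sqrt(u)
w(-7) + y(0)*Q(1**2) = 1/(-7) + (3 + 0)*(2*sqrt(1**2)) = -1/7 + 3*(2*sqrt(1)) = -1/7 + 3*(2*1) = -1/7 + 3*2 = -1/7 + 6 = 41/7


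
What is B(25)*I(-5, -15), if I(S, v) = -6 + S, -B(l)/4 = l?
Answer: 1100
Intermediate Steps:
B(l) = -4*l
B(25)*I(-5, -15) = (-4*25)*(-6 - 5) = -100*(-11) = 1100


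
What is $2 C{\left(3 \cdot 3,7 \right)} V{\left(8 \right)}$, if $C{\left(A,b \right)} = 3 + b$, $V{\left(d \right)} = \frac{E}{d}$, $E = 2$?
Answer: $5$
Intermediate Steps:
$V{\left(d \right)} = \frac{2}{d}$
$2 C{\left(3 \cdot 3,7 \right)} V{\left(8 \right)} = 2 \left(3 + 7\right) \frac{2}{8} = 2 \cdot 10 \cdot 2 \cdot \frac{1}{8} = 20 \cdot \frac{1}{4} = 5$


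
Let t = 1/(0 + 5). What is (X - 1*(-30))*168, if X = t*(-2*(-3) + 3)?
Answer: 26712/5 ≈ 5342.4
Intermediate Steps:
t = 1/5 ≈ 0.20000
X = 9/5 (X = (-2*(-3) + 3)/5 = (6 + 3)/5 = (1/5)*9 = 9/5 ≈ 1.8000)
(X - 1*(-30))*168 = (9/5 - 1*(-30))*168 = (9/5 + 30)*168 = (159/5)*168 = 26712/5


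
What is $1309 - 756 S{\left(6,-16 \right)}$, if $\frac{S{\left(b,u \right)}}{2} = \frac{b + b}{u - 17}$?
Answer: $\frac{20447}{11} \approx 1858.8$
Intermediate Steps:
$S{\left(b,u \right)} = \frac{4 b}{-17 + u}$ ($S{\left(b,u \right)} = 2 \frac{b + b}{u - 17} = 2 \frac{2 b}{-17 + u} = \frac{4 b}{-17 + u}$)
$1309 - 756 S{\left(6,-16 \right)} = 1309 - 756 \cdot 4 \cdot 6 \frac{1}{-17 - 16} = 1309 - 756 \cdot 4 \cdot 6 \frac{1}{-33} = 1309 - 756 \cdot 4 \cdot 6 \left(- \frac{1}{33}\right) = 1309 - - \frac{6048}{11} = 1309 + \frac{6048}{11} = \frac{20447}{11}$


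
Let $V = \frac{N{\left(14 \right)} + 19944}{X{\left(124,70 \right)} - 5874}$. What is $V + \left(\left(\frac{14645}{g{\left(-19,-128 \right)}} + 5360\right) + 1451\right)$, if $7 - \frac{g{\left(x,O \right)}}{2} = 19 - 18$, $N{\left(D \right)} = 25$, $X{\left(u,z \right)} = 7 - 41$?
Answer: $\frac{71144461}{8862} \approx 8028.0$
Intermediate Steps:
$X{\left(u,z \right)} = -34$ ($X{\left(u,z \right)} = 7 - 41 = -34$)
$g{\left(x,O \right)} = 12$ ($g{\left(x,O \right)} = 14 - 2 \left(19 - 18\right) = 14 - 2 = 12$)
$V = - \frac{19969}{5908}$ ($V = \frac{25 + 19944}{-34 - 5874} = \frac{19969}{-5908} = 19969 \left(- \frac{1}{5908}\right) = - \frac{19969}{5908} \approx -3.38$)
$V + \left(\left(\frac{14645}{g{\left(-19,-128 \right)}} + 5360\right) + 1451\right) = - \frac{19969}{5908} + \left(\left(\frac{14645}{12} + 5360\right) + 1451\right) = - \frac{19969}{5908} + \left(\frac{78965}{12} + 1451\right) = - \frac{19969}{5908} + \frac{96377}{12} = \frac{71144461}{8862}$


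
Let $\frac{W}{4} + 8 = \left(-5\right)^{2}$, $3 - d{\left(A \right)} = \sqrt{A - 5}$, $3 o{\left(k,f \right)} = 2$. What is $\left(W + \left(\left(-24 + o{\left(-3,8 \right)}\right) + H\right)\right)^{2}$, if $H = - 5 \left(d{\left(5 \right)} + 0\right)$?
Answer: $\frac{7921}{9} \approx 880.11$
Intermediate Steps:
$o{\left(k,f \right)} = \frac{2}{3}$ ($o{\left(k,f \right)} = \frac{1}{3} \cdot 2 = \frac{2}{3}$)
$d{\left(A \right)} = 3 - \sqrt{-5 + A}$ ($d{\left(A \right)} = 3 - \sqrt{A - 5} = 3 - \sqrt{-5 + A}$)
$H = -15$ ($H = - 5 \left(\left(3 - \sqrt{-5 + 5}\right) + 0\right) = - 5 \left(\left(3 - \sqrt{0}\right) + 0\right) = - 5 \left(\left(3 - 0\right) + 0\right) = - 5 \left(\left(3 + 0\right) + 0\right) = - 5 \left(3 + 0\right) = \left(-5\right) 3 = -15$)
$W = 68$ ($W = -32 + 4 \left(-5\right)^{2} = -32 + 4 \cdot 25 = -32 + 100 = 68$)
$\left(W + \left(\left(-24 + o{\left(-3,8 \right)}\right) + H\right)\right)^{2} = \left(68 + \left(\left(-24 + \frac{2}{3}\right) - 15\right)\right)^{2} = \left(68 - \frac{115}{3}\right)^{2} = \left(\frac{89}{3}\right)^{2} = \frac{7921}{9}$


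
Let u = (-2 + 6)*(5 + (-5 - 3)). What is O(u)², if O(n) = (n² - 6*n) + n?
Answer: 41616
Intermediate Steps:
u = -12 (u = 4*(5 - 8) = 4*(-3) = -12)
O(n) = n² - 5*n
O(u)² = (-12*(-5 - 12))² = (-12*(-17))² = 204² = 41616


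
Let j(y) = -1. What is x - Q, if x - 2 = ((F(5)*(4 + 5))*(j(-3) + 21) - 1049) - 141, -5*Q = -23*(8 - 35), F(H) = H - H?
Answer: -5319/5 ≈ -1063.8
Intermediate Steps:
F(H) = 0
Q = -621/5 (Q = -(-23)*(8 - 35)/5 = -(-23)*(-27)/5 = -1/5*621 = -621/5 ≈ -124.20)
x = -1188 (x = 2 + (((0*(4 + 5))*(-1 + 21) - 1049) - 141) = 2 + (((0*9)*20 - 1049) - 141) = 2 + ((0*20 - 1049) - 141) = 2 + ((0 - 1049) - 141) = 2 + (-1049 - 141) = 2 - 1190 = -1188)
x - Q = -1188 - 1*(-621/5) = -1188 + 621/5 = -5319/5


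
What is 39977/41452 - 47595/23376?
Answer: -86533799/80748496 ≈ -1.0716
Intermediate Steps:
39977/41452 - 47595/23376 = 39977*(1/41452) - 47595*1/23376 = 39977/41452 - 15865/7792 = -86533799/80748496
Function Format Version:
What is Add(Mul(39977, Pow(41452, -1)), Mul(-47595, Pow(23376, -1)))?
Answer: Rational(-86533799, 80748496) ≈ -1.0716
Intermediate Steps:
Add(Mul(39977, Pow(41452, -1)), Mul(-47595, Pow(23376, -1))) = Add(Mul(39977, Rational(1, 41452)), Mul(-47595, Rational(1, 23376))) = Add(Rational(39977, 41452), Rational(-15865, 7792)) = Rational(-86533799, 80748496)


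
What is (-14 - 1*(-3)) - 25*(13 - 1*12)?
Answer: -36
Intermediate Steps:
(-14 - 1*(-3)) - 25*(13 - 1*12) = (-14 + 3) - 25*(13 - 12) = -11 - 25*1 = -11 - 25 = -36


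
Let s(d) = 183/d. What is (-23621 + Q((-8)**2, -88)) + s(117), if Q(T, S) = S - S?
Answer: -921158/39 ≈ -23619.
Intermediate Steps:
Q(T, S) = 0
(-23621 + Q((-8)**2, -88)) + s(117) = (-23621 + 0) + 183/117 = -23621 + 183*(1/117) = -23621 + 61/39 = -921158/39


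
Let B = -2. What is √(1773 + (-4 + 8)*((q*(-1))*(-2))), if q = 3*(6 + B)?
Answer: √1869 ≈ 43.232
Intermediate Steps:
q = 12 (q = 3*(6 - 2) = 3*4 = 12)
√(1773 + (-4 + 8)*((q*(-1))*(-2))) = √(1773 + (-4 + 8)*((12*(-1))*(-2))) = √(1773 + 4*(-12*(-2))) = √(1773 + 4*24) = √(1773 + 96) = √1869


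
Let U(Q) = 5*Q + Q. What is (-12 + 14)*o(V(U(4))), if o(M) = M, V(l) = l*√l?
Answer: 96*√6 ≈ 235.15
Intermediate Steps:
U(Q) = 6*Q
V(l) = l^(3/2)
(-12 + 14)*o(V(U(4))) = (-12 + 14)*(6*4)^(3/2) = 2*24^(3/2) = 2*(48*√6) = 96*√6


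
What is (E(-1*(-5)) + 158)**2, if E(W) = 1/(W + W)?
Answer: 2499561/100 ≈ 24996.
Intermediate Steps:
E(W) = 1/(2*W)
(E(-1*(-5)) + 158)**2 = (1/(2*((-1*(-5)))) + 158)**2 = ((1/2)/5 + 158)**2 = ((1/2)*(1/5) + 158)**2 = (1/10 + 158)**2 = (1581/10)**2 = 2499561/100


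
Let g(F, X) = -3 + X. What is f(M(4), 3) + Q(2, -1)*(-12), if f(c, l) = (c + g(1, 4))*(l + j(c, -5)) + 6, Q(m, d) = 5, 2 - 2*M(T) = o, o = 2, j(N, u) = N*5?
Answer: -51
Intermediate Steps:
j(N, u) = 5*N
M(T) = 0 (M(T) = 1 - ½*2 = 1 - 1 = 0)
f(c, l) = 6 + (1 + c)*(l + 5*c) (f(c, l) = (c + (-3 + 4))*(l + 5*c) + 6 = (c + 1)*(l + 5*c) + 6 = (1 + c)*(l + 5*c) + 6 = 6 + (1 + c)*(l + 5*c))
f(M(4), 3) + Q(2, -1)*(-12) = (6 + 3 + 5*0 + 5*0² + 0*3) + 5*(-12) = (6 + 3 + 0 + 5*0 + 0) - 60 = (6 + 3 + 0 + 0 + 0) - 60 = 9 - 60 = -51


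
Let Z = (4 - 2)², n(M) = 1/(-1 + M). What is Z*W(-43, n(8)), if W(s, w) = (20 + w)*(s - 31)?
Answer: -41736/7 ≈ -5962.3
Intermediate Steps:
W(s, w) = (-31 + s)*(20 + w) (W(s, w) = (20 + w)*(-31 + s) = (-31 + s)*(20 + w))
Z = 4 (Z = 2² = 4)
Z*W(-43, n(8)) = 4*(-620 - 31/(-1 + 8) + 20*(-43) - 43/(-1 + 8)) = 4*(-620 - 31/7 - 860 - 43/7) = 4*(-10434/7) = -41736/7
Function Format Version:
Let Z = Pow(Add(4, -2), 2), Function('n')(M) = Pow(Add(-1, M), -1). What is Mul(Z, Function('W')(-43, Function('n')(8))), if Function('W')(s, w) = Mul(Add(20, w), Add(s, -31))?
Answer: Rational(-41736, 7) ≈ -5962.3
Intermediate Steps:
Function('W')(s, w) = Mul(Add(-31, s), Add(20, w)) (Function('W')(s, w) = Mul(Add(20, w), Add(-31, s)) = Mul(Add(-31, s), Add(20, w)))
Z = 4 (Z = Pow(2, 2) = 4)
Mul(Z, Function('W')(-43, Function('n')(8))) = Mul(4, Add(-620, Mul(-31, Pow(Add(-1, 8), -1)), Mul(20, -43), Mul(-43, Pow(Add(-1, 8), -1)))) = Mul(4, Add(-620, Mul(-31, Pow(7, -1)), -860, Mul(-43, Pow(7, -1)))) = Mul(4, Add(-620, Mul(-31, Rational(1, 7)), -860, Mul(-43, Rational(1, 7)))) = Mul(4, Add(-620, Rational(-31, 7), -860, Rational(-43, 7))) = Mul(4, Rational(-10434, 7)) = Rational(-41736, 7)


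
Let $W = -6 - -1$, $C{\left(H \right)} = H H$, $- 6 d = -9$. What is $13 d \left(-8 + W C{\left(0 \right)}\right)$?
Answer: $-156$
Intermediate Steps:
$d = \frac{3}{2}$ ($d = \left(- \frac{1}{6}\right) \left(-9\right) = \frac{3}{2} \approx 1.5$)
$C{\left(H \right)} = H^{2}$
$W = -5$ ($W = -6 + 1 = -5$)
$13 d \left(-8 + W C{\left(0 \right)}\right) = 13 \cdot \frac{3}{2} \left(-8 - 5 \cdot 0^{2}\right) = \frac{39 \left(-8 - 0\right)}{2} = \frac{39 \left(-8 + 0\right)}{2} = \frac{39}{2} \left(-8\right) = -156$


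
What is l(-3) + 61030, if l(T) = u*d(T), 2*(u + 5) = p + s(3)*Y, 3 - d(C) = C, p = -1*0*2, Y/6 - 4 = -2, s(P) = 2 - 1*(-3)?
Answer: 61180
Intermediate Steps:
s(P) = 5 (s(P) = 2 + 3 = 5)
Y = 12 (Y = 24 + 6*(-2) = 24 - 12 = 12)
p = 0 (p = 0*2 = 0)
d(C) = 3 - C
u = 25 (u = -5 + (0 + 5*12)/2 = -5 + (0 + 60)/2 = -5 + (1/2)*60 = -5 + 30 = 25)
l(T) = 75 - 25*T (l(T) = 25*(3 - T) = 75 - 25*T)
l(-3) + 61030 = (75 - 25*(-3)) + 61030 = (75 + 75) + 61030 = 150 + 61030 = 61180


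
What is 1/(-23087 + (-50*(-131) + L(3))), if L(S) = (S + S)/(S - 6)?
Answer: -1/16539 ≈ -6.0463e-5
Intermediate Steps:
L(S) = 2*S/(-6 + S) (L(S) = (2*S)/(-6 + S) = 2*S/(-6 + S))
1/(-23087 + (-50*(-131) + L(3))) = 1/(-23087 + (-50*(-131) + 2*3/(-6 + 3))) = 1/(-23087 + (6550 + 2*3/(-3))) = 1/(-23087 + (6550 + 2*3*(-⅓))) = 1/(-23087 + (6550 - 2)) = 1/(-23087 + 6548) = 1/(-16539) = -1/16539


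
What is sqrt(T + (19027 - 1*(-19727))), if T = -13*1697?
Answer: sqrt(16693) ≈ 129.20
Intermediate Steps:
T = -22061
sqrt(T + (19027 - 1*(-19727))) = sqrt(-22061 + (19027 - 1*(-19727))) = sqrt(-22061 + (19027 + 19727)) = sqrt(-22061 + 38754) = sqrt(16693)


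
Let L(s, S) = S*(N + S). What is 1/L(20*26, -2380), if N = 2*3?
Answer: 1/5650120 ≈ 1.7699e-7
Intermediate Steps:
N = 6
L(s, S) = S*(6 + S)
1/L(20*26, -2380) = 1/(-2380*(6 - 2380)) = 1/(-2380*(-2374)) = 1/5650120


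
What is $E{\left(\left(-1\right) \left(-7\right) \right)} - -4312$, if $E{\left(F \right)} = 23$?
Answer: $4335$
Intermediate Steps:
$E{\left(\left(-1\right) \left(-7\right) \right)} - -4312 = 23 - -4312 = 23 + 4312 = 4335$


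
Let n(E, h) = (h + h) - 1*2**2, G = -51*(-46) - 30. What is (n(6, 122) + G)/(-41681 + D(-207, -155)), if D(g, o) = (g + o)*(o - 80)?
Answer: 284/4821 ≈ 0.058909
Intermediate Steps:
G = 2316 (G = 2346 - 30 = 2316)
D(g, o) = (-80 + o)*(g + o) (D(g, o) = (g + o)*(-80 + o) = (-80 + o)*(g + o))
n(E, h) = -4 + 2*h (n(E, h) = 2*h - 1*4 = 2*h - 4 = -4 + 2*h)
(n(6, 122) + G)/(-41681 + D(-207, -155)) = ((-4 + 2*122) + 2316)/(-41681 + ((-155)**2 - 80*(-207) - 80*(-155) - 207*(-155))) = ((-4 + 244) + 2316)/(-41681 + (24025 + 16560 + 12400 + 32085)) = (240 + 2316)/(-41681 + 85070) = 2556/43389 = 2556*(1/43389) = 284/4821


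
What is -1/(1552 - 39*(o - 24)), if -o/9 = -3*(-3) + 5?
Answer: -1/7402 ≈ -0.00013510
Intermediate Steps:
o = -126 (o = -9*(-3*(-3) + 5) = -9*(9 + 5) = -9*14 = -126)
-1/(1552 - 39*(o - 24)) = -1/(1552 - 39*(-126 - 24)) = -1/(1552 - 39*(-150)) = -1/(1552 + 5850) = -1/7402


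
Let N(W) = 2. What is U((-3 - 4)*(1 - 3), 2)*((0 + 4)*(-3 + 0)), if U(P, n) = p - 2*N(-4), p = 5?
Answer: -12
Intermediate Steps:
U(P, n) = 1 (U(P, n) = 5 - 2*2 = 5 - 4 = 1)
U((-3 - 4)*(1 - 3), 2)*((0 + 4)*(-3 + 0)) = 1*((0 + 4)*(-3 + 0)) = 1*(4*(-3)) = 1*(-12) = -12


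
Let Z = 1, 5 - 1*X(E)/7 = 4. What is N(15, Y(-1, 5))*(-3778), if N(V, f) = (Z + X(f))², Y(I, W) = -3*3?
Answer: -241792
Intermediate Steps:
Y(I, W) = -9
X(E) = 7 (X(E) = 35 - 7*4 = 35 - 28 = 7)
N(V, f) = 64 (N(V, f) = (1 + 7)² = 8² = 64)
N(15, Y(-1, 5))*(-3778) = 64*(-3778) = -241792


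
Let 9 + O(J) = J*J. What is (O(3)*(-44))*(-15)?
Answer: 0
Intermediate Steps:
O(J) = -9 + J**2 (O(J) = -9 + J*J = -9 + J**2)
(O(3)*(-44))*(-15) = ((-9 + 3**2)*(-44))*(-15) = ((-9 + 9)*(-44))*(-15) = (0*(-44))*(-15) = 0*(-15) = 0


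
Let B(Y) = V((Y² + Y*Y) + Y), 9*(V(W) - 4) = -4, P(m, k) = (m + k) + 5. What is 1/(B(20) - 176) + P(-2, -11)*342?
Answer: -4246281/1552 ≈ -2736.0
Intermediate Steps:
P(m, k) = 5 + k + m (P(m, k) = (k + m) + 5 = 5 + k + m)
V(W) = 32/9 (V(W) = 4 + (⅑)*(-4) = 4 - 4/9 = 32/9)
B(Y) = 32/9
1/(B(20) - 176) + P(-2, -11)*342 = 1/(32/9 - 176) + (5 - 11 - 2)*342 = 1/(-1552/9) - 8*342 = -9/1552 - 2736 = -4246281/1552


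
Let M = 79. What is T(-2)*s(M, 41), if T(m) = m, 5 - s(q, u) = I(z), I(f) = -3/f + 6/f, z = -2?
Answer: -13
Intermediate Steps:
I(f) = 3/f
s(q, u) = 13/2 (s(q, u) = 5 - 3/(-2) = 5 - 3*(-1)/2 = 5 - 1*(-3/2) = 5 + 3/2 = 13/2)
T(-2)*s(M, 41) = -2*13/2 = -13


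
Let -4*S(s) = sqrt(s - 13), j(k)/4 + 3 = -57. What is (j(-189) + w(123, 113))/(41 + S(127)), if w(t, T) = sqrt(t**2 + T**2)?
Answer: -78720/13391 - 480*sqrt(114)/13391 + 4*sqrt(795093)/13391 + 328*sqrt(27898)/13391 ≈ -1.9038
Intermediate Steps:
j(k) = -240 (j(k) = -12 + 4*(-57) = -12 - 228 = -240)
w(t, T) = sqrt(T**2 + t**2)
S(s) = -sqrt(-13 + s)/4 (S(s) = -sqrt(s - 13)/4 = -sqrt(-13 + s)/4)
(j(-189) + w(123, 113))/(41 + S(127)) = (-240 + sqrt(113**2 + 123**2))/(41 - sqrt(-13 + 127)/4) = (-240 + sqrt(12769 + 15129))/(41 - sqrt(114)/4) = (-240 + sqrt(27898))/(41 - sqrt(114)/4)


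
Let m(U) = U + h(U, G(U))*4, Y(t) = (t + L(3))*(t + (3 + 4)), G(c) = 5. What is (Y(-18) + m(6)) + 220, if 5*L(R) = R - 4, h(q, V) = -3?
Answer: 2071/5 ≈ 414.20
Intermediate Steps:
L(R) = -⅘ + R/5 (L(R) = (R - 4)/5 = (-4 + R)/5 = -⅘ + R/5)
Y(t) = (7 + t)*(-⅕ + t) (Y(t) = (t + (-⅘ + (⅕)*3))*(t + (3 + 4)) = (t + (-⅘ + ⅗))*(t + 7) = (t - ⅕)*(7 + t) = (-⅕ + t)*(7 + t) = (7 + t)*(-⅕ + t))
m(U) = -12 + U (m(U) = U - 3*4 = U - 12 = -12 + U)
(Y(-18) + m(6)) + 220 = ((-7/5 + (-18)² + (34/5)*(-18)) + (-12 + 6)) + 220 = ((-7/5 + 324 - 612/5) - 6) + 220 = (1001/5 - 6) + 220 = 971/5 + 220 = 2071/5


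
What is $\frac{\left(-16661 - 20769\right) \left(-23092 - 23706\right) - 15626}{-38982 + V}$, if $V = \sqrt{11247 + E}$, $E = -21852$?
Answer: $- \frac{22760725880916}{506535643} - \frac{583877838 i \sqrt{10605}}{506535643} \approx -44934.0 - 118.7 i$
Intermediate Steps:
$V = i \sqrt{10605}$ ($V = \sqrt{11247 - 21852} = \sqrt{-10605} = i \sqrt{10605} \approx 102.98 i$)
$\frac{\left(-16661 - 20769\right) \left(-23092 - 23706\right) - 15626}{-38982 + V} = \frac{\left(-16661 - 20769\right) \left(-23092 - 23706\right) - 15626}{-38982 + i \sqrt{10605}} = \frac{\left(-37430\right) \left(-46798\right) - 15626}{-38982 + i \sqrt{10605}} = \frac{1751649140 - 15626}{-38982 + i \sqrt{10605}} = \frac{1751633514}{-38982 + i \sqrt{10605}}$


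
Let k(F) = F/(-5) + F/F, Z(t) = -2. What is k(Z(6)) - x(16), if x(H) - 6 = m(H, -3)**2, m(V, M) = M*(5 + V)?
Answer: -19868/5 ≈ -3973.6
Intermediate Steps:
k(F) = 1 - F/5 (k(F) = F*(-1/5) + 1 = -F/5 + 1 = 1 - F/5)
x(H) = 6 + (-15 - 3*H)**2 (x(H) = 6 + (-3*(5 + H))**2 = 6 + (-15 - 3*H)**2)
k(Z(6)) - x(16) = (1 - 1/5*(-2)) - (231 + 9*16**2 + 90*16) = (1 + 2/5) - (231 + 9*256 + 1440) = 7/5 - (231 + 2304 + 1440) = 7/5 - 1*3975 = 7/5 - 3975 = -19868/5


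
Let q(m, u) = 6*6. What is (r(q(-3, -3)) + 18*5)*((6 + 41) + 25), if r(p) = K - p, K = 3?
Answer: 4104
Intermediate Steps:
q(m, u) = 36
r(p) = 3 - p
(r(q(-3, -3)) + 18*5)*((6 + 41) + 25) = ((3 - 1*36) + 18*5)*((6 + 41) + 25) = ((3 - 36) + 90)*(47 + 25) = (-33 + 90)*72 = 57*72 = 4104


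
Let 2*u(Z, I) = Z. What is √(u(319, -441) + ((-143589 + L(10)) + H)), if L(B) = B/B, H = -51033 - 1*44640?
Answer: I*√956406/2 ≈ 488.98*I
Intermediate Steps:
u(Z, I) = Z/2
H = -95673 (H = -51033 - 44640 = -95673)
L(B) = 1
√(u(319, -441) + ((-143589 + L(10)) + H)) = √((½)*319 + ((-143589 + 1) - 95673)) = √(319/2 + (-143588 - 95673)) = √(319/2 - 239261) = √(-478203/2) = I*√956406/2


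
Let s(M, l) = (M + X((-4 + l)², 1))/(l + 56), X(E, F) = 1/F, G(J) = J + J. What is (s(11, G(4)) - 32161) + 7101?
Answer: -400957/16 ≈ -25060.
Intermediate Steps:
G(J) = 2*J
s(M, l) = (1 + M)/(56 + l) (s(M, l) = (M + 1/1)/(l + 56) = (M + 1)/(56 + l) = (1 + M)/(56 + l))
(s(11, G(4)) - 32161) + 7101 = ((1 + 11)/(56 + 2*4) - 32161) + 7101 = (12/(56 + 8) - 32161) + 7101 = (12/64 - 32161) + 7101 = ((1/64)*12 - 32161) + 7101 = (3/16 - 32161) + 7101 = -514573/16 + 7101 = -400957/16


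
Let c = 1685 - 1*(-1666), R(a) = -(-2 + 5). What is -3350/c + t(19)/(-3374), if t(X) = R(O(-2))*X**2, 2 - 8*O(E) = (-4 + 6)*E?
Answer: -7673767/11306274 ≈ -0.67872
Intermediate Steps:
O(E) = 1/4 - E/4 (O(E) = 1/4 - (-4 + 6)*E/8 = 1/4 - E/4)
R(a) = -3 (R(a) = -1*3 = -3)
c = 3351 (c = 1685 + 1666 = 3351)
t(X) = -3*X**2
-3350/c + t(19)/(-3374) = -3350/3351 - 3*19**2/(-3374) = -3350*1/3351 - 3*361*(-1/3374) = -3350/3351 - 1083*(-1/3374) = -3350/3351 + 1083/3374 = -7673767/11306274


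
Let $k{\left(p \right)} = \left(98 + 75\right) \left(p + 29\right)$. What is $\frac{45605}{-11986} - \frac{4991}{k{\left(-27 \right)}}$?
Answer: $- \frac{18900364}{1036789} \approx -18.23$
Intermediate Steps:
$k{\left(p \right)} = 5017 + 173 p$ ($k{\left(p \right)} = 173 \left(29 + p\right) = 5017 + 173 p$)
$\frac{45605}{-11986} - \frac{4991}{k{\left(-27 \right)}} = \frac{45605}{-11986} - \frac{4991}{5017 + 173 \left(-27\right)} = 45605 \left(- \frac{1}{11986}\right) - \frac{4991}{5017 - 4671} = - \frac{45605}{11986} - \frac{4991}{346} = - \frac{18900364}{1036789}$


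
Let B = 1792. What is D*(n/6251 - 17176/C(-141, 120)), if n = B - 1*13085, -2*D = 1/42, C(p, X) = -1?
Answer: -107355883/525084 ≈ -204.45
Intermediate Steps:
D = -1/84 (D = -½/42 = -½*1/42 = -1/84 ≈ -0.011905)
n = -11293 (n = 1792 - 1*13085 = 1792 - 13085 = -11293)
D*(n/6251 - 17176/C(-141, 120)) = -(-11293/6251 - 17176/(-1))/84 = -(-11293*1/6251 - 17176*(-1))/84 = -(-11293/6251 + 17176)/84 = -1/84*107355883/6251 = -107355883/525084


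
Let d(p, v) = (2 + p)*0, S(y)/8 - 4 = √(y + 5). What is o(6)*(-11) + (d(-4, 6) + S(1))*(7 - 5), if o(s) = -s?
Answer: 130 + 16*√6 ≈ 169.19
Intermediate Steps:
S(y) = 32 + 8*√(5 + y) (S(y) = 32 + 8*√(y + 5) = 32 + 8*√(5 + y))
d(p, v) = 0
o(6)*(-11) + (d(-4, 6) + S(1))*(7 - 5) = -1*6*(-11) + (0 + (32 + 8*√(5 + 1)))*(7 - 5) = -6*(-11) + (0 + (32 + 8*√6))*2 = 66 + (32 + 8*√6)*2 = 66 + (64 + 16*√6) = 130 + 16*√6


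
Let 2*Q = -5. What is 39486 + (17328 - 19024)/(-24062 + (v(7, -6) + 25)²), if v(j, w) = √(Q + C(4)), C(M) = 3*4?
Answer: 17336723555062/439059205 + 6784*√38/87811841 ≈ 39486.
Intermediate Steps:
Q = -5/2 (Q = (½)*(-5) = -5/2 ≈ -2.5000)
C(M) = 12
v(j, w) = √38/2 (v(j, w) = √(-5/2 + 12) = √(19/2) = √38/2)
39486 + (17328 - 19024)/(-24062 + (v(7, -6) + 25)²) = 39486 + (17328 - 19024)/(-24062 + (√38/2 + 25)²) = 39486 - 1696/(-24062 + (25 + √38/2)²)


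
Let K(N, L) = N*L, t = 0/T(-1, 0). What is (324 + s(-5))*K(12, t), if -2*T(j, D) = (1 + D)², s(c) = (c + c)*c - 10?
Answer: 0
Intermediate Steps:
s(c) = -10 + 2*c² (s(c) = (2*c)*c - 10 = 2*c² - 10 = -10 + 2*c²)
T(j, D) = -(1 + D)²/2
t = 0 (t = 0/((-(1 + 0)²/2)) = 0/((-½*1²)) = 0/((-½*1)) = 0/(-½) = 0*(-2) = 0)
K(N, L) = L*N
(324 + s(-5))*K(12, t) = (324 + (-10 + 2*(-5)²))*(0*12) = (324 + (-10 + 2*25))*0 = (324 + (-10 + 50))*0 = (324 + 40)*0 = 364*0 = 0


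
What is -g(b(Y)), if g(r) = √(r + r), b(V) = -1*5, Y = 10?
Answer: -I*√10 ≈ -3.1623*I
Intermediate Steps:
b(V) = -5
g(r) = √2*√r (g(r) = √(2*r) = √2*√r)
-g(b(Y)) = -√2*√(-5) = -√2*I*√5 = -I*√10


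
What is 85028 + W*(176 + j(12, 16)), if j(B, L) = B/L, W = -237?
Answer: 172553/4 ≈ 43138.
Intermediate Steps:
85028 + W*(176 + j(12, 16)) = 85028 - 237*(176 + 12/16) = 85028 - 237*(176 + 12*(1/16)) = 85028 - 237*(176 + ¾) = 85028 - 237*707/4 = 85028 - 167559/4 = 172553/4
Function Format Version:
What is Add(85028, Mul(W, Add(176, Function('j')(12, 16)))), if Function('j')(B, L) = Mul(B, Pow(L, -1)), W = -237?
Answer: Rational(172553, 4) ≈ 43138.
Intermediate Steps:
Add(85028, Mul(W, Add(176, Function('j')(12, 16)))) = Add(85028, Mul(-237, Add(176, Mul(12, Pow(16, -1))))) = Add(85028, Mul(-237, Add(176, Mul(12, Rational(1, 16))))) = Add(85028, Mul(-237, Add(176, Rational(3, 4)))) = Add(85028, Mul(-237, Rational(707, 4))) = Add(85028, Rational(-167559, 4)) = Rational(172553, 4)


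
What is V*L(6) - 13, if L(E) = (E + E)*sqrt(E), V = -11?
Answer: -13 - 132*sqrt(6) ≈ -336.33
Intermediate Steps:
L(E) = 2*E**(3/2) (L(E) = (2*E)*sqrt(E) = 2*E**(3/2))
V*L(6) - 13 = -22*6**(3/2) - 13 = -22*6*sqrt(6) - 13 = -132*sqrt(6) - 13 = -13 - 132*sqrt(6)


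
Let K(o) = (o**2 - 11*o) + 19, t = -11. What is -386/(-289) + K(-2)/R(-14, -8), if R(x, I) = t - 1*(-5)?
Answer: -3563/578 ≈ -6.1644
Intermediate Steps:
R(x, I) = -6 (R(x, I) = -11 - 1*(-5) = -11 + 5 = -6)
K(o) = 19 + o**2 - 11*o
-386/(-289) + K(-2)/R(-14, -8) = -386/(-289) + (19 + (-2)**2 - 11*(-2))/(-6) = -386*(-1/289) + (19 + 4 + 22)*(-1/6) = 386/289 + 45*(-1/6) = 386/289 - 15/2 = -3563/578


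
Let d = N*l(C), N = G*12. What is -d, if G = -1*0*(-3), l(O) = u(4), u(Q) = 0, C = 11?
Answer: 0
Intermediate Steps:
l(O) = 0
G = 0 (G = 0*(-3) = 0)
N = 0 (N = 0*12 = 0)
d = 0 (d = 0*0 = 0)
-d = -1*0 = 0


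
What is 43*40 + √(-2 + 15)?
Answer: 1720 + √13 ≈ 1723.6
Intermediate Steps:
43*40 + √(-2 + 15) = 1720 + √13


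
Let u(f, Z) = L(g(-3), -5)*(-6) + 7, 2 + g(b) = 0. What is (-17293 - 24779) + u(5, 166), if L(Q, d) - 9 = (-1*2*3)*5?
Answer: -41939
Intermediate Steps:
g(b) = -2 (g(b) = -2 + 0 = -2)
L(Q, d) = -21 (L(Q, d) = 9 + (-1*2*3)*5 = 9 - 2*3*5 = 9 - 6*5 = 9 - 30 = -21)
u(f, Z) = 133 (u(f, Z) = -21*(-6) + 7 = 126 + 7 = 133)
(-17293 - 24779) + u(5, 166) = (-17293 - 24779) + 133 = -42072 + 133 = -41939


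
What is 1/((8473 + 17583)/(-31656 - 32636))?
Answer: -16073/6514 ≈ -2.4675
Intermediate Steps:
1/((8473 + 17583)/(-31656 - 32636)) = 1/(26056/(-64292)) = 1/(26056*(-1/64292)) = 1/(-6514/16073) = -16073/6514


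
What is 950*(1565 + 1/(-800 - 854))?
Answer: 1229541775/827 ≈ 1.4868e+6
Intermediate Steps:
950*(1565 + 1/(-800 - 854)) = 950*(1565 + 1/(-1654)) = 950*(1565 - 1/1654) = 950*(2588509/1654) = 1229541775/827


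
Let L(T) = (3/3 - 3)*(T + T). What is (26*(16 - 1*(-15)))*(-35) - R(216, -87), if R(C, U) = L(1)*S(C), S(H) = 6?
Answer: -28186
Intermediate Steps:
L(T) = -4*T (L(T) = (3*(1/3) - 3)*(2*T) = (1 - 3)*(2*T) = -4*T)
R(C, U) = -24 (R(C, U) = -4*1*6 = -4*6 = -24)
(26*(16 - 1*(-15)))*(-35) - R(216, -87) = (26*(16 - 1*(-15)))*(-35) - 1*(-24) = (26*(16 + 15))*(-35) + 24 = (26*31)*(-35) + 24 = 806*(-35) + 24 = -28210 + 24 = -28186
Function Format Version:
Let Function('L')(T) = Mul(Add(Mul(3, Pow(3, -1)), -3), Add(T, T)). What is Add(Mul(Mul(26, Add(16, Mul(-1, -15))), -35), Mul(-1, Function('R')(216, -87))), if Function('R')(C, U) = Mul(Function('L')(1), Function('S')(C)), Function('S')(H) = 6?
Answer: -28186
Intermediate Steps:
Function('L')(T) = Mul(-4, T) (Function('L')(T) = Mul(Add(Mul(3, Rational(1, 3)), -3), Mul(2, T)) = Mul(Add(1, -3), Mul(2, T)) = Mul(-2, Mul(2, T)) = Mul(-4, T))
Function('R')(C, U) = -24 (Function('R')(C, U) = Mul(Mul(-4, 1), 6) = Mul(-4, 6) = -24)
Add(Mul(Mul(26, Add(16, Mul(-1, -15))), -35), Mul(-1, Function('R')(216, -87))) = Add(Mul(Mul(26, Add(16, Mul(-1, -15))), -35), Mul(-1, -24)) = Add(Mul(Mul(26, Add(16, 15)), -35), 24) = Add(Mul(Mul(26, 31), -35), 24) = Add(Mul(806, -35), 24) = Add(-28210, 24) = -28186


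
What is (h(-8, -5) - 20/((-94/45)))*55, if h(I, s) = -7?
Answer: 6655/47 ≈ 141.60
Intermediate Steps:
(h(-8, -5) - 20/((-94/45)))*55 = (-7 - 20/((-94/45)))*55 = (-7 - 20/((-94*1/45)))*55 = (-7 - 20/(-94/45))*55 = (-7 - 20*(-45/94))*55 = (-7 + 450/47)*55 = (121/47)*55 = 6655/47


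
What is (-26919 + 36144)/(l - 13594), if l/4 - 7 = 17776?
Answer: 9225/57538 ≈ 0.16033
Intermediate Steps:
l = 71132 (l = 28 + 4*17776 = 28 + 71104 = 71132)
(-26919 + 36144)/(l - 13594) = (-26919 + 36144)/(71132 - 13594) = 9225/57538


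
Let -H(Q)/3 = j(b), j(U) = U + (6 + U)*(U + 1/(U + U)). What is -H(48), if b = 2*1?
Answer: 60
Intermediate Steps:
b = 2
j(U) = U + (6 + U)*(U + 1/(2*U))
H(Q) = -60 (H(Q) = -3*(½ + 2² + 3/2 + 7*2) = -3*(½ + 4 + 3*(½) + 14) = -3*(½ + 4 + 3/2 + 14) = -3*20 = -60)
-H(48) = -1*(-60) = 60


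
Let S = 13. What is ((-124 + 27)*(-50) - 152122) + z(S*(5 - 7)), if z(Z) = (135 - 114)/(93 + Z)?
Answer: -9867203/67 ≈ -1.4727e+5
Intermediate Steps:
z(Z) = 21/(93 + Z)
((-124 + 27)*(-50) - 152122) + z(S*(5 - 7)) = ((-124 + 27)*(-50) - 152122) + 21/(93 + 13*(5 - 7)) = (-97*(-50) - 152122) + 21/(93 + 13*(-2)) = (4850 - 152122) + 21/(93 - 26) = -147272 + 21/67 = -9867203/67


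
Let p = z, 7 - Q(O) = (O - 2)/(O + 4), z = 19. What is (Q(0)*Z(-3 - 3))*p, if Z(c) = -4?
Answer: -570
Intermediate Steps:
Q(O) = 7 - (-2 + O)/(4 + O) (Q(O) = 7 - (O - 2)/(O + 4) = 7 - (-2 + O)/(4 + O))
p = 19
(Q(0)*Z(-3 - 3))*p = ((6*(5 + 0)/(4 + 0))*(-4))*19 = ((6*5/4)*(-4))*19 = ((6*(1/4)*5)*(-4))*19 = ((15/2)*(-4))*19 = -30*19 = -570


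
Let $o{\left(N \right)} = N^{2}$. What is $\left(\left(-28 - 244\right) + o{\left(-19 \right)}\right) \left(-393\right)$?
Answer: $-34977$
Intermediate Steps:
$\left(\left(-28 - 244\right) + o{\left(-19 \right)}\right) \left(-393\right) = \left(\left(-28 - 244\right) + \left(-19\right)^{2}\right) \left(-393\right) = \left(\left(-28 - 244\right) + 361\right) \left(-393\right) = \left(-272 + 361\right) \left(-393\right) = 89 \left(-393\right) = -34977$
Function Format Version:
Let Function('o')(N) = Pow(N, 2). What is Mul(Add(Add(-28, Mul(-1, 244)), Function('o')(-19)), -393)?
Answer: -34977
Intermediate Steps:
Mul(Add(Add(-28, Mul(-1, 244)), Function('o')(-19)), -393) = Mul(Add(Add(-28, Mul(-1, 244)), Pow(-19, 2)), -393) = Mul(Add(Add(-28, -244), 361), -393) = Mul(Add(-272, 361), -393) = Mul(89, -393) = -34977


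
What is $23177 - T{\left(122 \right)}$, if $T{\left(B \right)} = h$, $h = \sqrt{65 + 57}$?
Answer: $23177 - \sqrt{122} \approx 23166.0$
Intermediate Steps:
$h = \sqrt{122} \approx 11.045$
$T{\left(B \right)} = \sqrt{122}$
$23177 - T{\left(122 \right)} = 23177 - \sqrt{122}$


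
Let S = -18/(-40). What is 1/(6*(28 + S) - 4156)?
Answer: -10/39853 ≈ -0.00025092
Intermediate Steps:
S = 9/20 (S = -18*(-1/40) = 9/20 ≈ 0.45000)
1/(6*(28 + S) - 4156) = 1/(6*(28 + 9/20) - 4156) = 1/(6*(569/20) - 4156) = 1/(1707/10 - 4156) = 1/(-39853/10) = -10/39853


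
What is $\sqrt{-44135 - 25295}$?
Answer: $i \sqrt{69430} \approx 263.5 i$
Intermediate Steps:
$\sqrt{-44135 - 25295} = \sqrt{-69430} = i \sqrt{69430}$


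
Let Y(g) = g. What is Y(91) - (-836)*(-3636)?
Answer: -3039605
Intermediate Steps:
Y(91) - (-836)*(-3636) = 91 - (-836)*(-3636) = 91 - 1*3039696 = 91 - 3039696 = -3039605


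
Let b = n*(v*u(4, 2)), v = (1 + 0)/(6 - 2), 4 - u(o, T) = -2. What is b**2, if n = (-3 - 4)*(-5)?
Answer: 11025/4 ≈ 2756.3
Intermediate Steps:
u(o, T) = 6 (u(o, T) = 4 - 1*(-2) = 4 + 2 = 6)
v = 1/4 ≈ 0.25000
n = 35 (n = -7*(-5) = 35)
b = 105/2 (b = 35*((1/4)*6) = 35*(3/2) = 105/2 ≈ 52.500)
b**2 = (105/2)**2 = 11025/4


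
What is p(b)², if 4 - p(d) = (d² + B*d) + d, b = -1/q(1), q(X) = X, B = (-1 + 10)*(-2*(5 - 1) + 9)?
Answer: 169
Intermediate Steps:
B = 9 (B = 9*(-2*4 + 9) = 9*(-8 + 9) = 9*1 = 9)
b = -1 (b = -1/1 = -1*1 = -1)
p(d) = 4 - d² - 10*d (p(d) = 4 - ((d² + 9*d) + d) = 4 - (d² + 10*d) = 4 + (-d² - 10*d) = 4 - d² - 10*d)
p(b)² = (4 - 1*(-1)² - 10*(-1))² = (4 - 1*1 + 10)² = (4 - 1 + 10)² = 13² = 169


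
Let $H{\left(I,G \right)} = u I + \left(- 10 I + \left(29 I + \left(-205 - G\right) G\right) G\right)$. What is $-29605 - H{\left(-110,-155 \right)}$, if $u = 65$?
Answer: $683245$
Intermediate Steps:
$H{\left(I,G \right)} = 55 I + G \left(29 I + G \left(-205 - G\right)\right)$ ($H{\left(I,G \right)} = 65 I + \left(- 10 I + \left(29 I + \left(-205 - G\right) G\right) G\right) = 65 I + \left(- 10 I + \left(29 I + G \left(-205 - G\right)\right) G\right) = 65 I + \left(- 10 I + G \left(29 I + G \left(-205 - G\right)\right)\right) = 55 I + G \left(29 I + G \left(-205 - G\right)\right)$)
$-29605 - H{\left(-110,-155 \right)} = -29605 - \left(- \left(-155\right)^{3} - 205 \left(-155\right)^{2} + 55 \left(-110\right) + 29 \left(-155\right) \left(-110\right)\right) = -29605 - \left(\left(-1\right) \left(-3723875\right) - 4925125 - 6050 + 494450\right) = -29605 - \left(3723875 - 4925125 - 6050 + 494450\right) = -29605 - -712850 = -29605 + 712850 = 683245$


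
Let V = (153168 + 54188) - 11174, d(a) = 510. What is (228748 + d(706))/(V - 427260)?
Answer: -114629/115539 ≈ -0.99212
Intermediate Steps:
V = 196182 (V = 207356 - 11174 = 196182)
(228748 + d(706))/(V - 427260) = (228748 + 510)/(196182 - 427260) = 229258/(-231078) = 229258*(-1/231078) = -114629/115539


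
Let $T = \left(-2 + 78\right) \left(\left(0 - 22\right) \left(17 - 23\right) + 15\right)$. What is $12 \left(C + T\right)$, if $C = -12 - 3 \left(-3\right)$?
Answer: $134028$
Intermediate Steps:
$C = -3$ ($C = -12 - -9 = -12 + 9 = -3$)
$T = 11172$ ($T = 76 \left(\left(-22\right) \left(-6\right) + 15\right) = 76 \left(132 + 15\right) = 76 \cdot 147 = 11172$)
$12 \left(C + T\right) = 12 \left(-3 + 11172\right) = 12 \cdot 11169 = 134028$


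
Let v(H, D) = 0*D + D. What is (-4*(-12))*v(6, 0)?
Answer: 0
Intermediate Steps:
v(H, D) = D (v(H, D) = 0 + D = D)
(-4*(-12))*v(6, 0) = -4*(-12)*0 = 48*0 = 0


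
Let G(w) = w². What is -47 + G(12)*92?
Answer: 13201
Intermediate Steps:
-47 + G(12)*92 = -47 + 12²*92 = -47 + 144*92 = -47 + 13248 = 13201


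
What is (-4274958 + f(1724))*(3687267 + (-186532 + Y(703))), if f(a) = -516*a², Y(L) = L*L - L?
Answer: -6142814227539534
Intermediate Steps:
Y(L) = L² - L
(-4274958 + f(1724))*(3687267 + (-186532 + Y(703))) = (-4274958 - 516*1724²)*(3687267 + (-186532 + 703*(-1 + 703))) = (-4274958 - 516*2972176)*(3687267 + (-186532 + 703*702)) = (-4274958 - 1533642816)*(3687267 + (-186532 + 493506)) = -1537917774*(3687267 + 306974) = -1537917774*3994241 = -6142814227539534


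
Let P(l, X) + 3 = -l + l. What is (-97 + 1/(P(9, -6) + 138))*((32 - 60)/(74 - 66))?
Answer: 45829/135 ≈ 339.47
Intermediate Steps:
P(l, X) = -3 (P(l, X) = -3 + (-l + l) = -3 + 0 = -3)
(-97 + 1/(P(9, -6) + 138))*((32 - 60)/(74 - 66)) = (-97 + 1/(-3 + 138))*((32 - 60)/(74 - 66)) = (-97 + 1/135)*(-28/8) = (-97 + 1/135)*(-28*⅛) = -13094/135*(-7/2) = 45829/135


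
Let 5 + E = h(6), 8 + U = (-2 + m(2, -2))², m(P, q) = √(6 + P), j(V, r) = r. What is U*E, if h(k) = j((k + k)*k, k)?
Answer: 4 - 8*√2 ≈ -7.3137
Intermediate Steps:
h(k) = k
U = -8 + (-2 + 2*√2)² (U = -8 + (-2 + √(6 + 2))² = -8 + (-2 + √8)² = -8 + (-2 + 2*√2)² ≈ -7.3137)
E = 1 (E = -5 + 6 = 1)
U*E = (4 - 8*√2)*1 = 4 - 8*√2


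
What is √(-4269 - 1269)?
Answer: I*√5538 ≈ 74.418*I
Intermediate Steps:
√(-4269 - 1269) = √(-5538) = I*√5538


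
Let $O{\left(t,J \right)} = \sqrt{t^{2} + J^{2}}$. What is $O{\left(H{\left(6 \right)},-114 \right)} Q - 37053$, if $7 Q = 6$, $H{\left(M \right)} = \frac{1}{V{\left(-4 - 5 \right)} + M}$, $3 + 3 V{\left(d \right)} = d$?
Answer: $-37053 + \frac{3 \sqrt{51985}}{7} \approx -36955.0$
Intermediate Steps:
$V{\left(d \right)} = -1 + \frac{d}{3}$
$H{\left(M \right)} = \frac{1}{-4 + M}$ ($H{\left(M \right)} = \frac{1}{\left(-1 + \frac{-4 - 5}{3}\right) + M} = \frac{1}{\left(-1 + \frac{1}{3} \left(-9\right)\right) + M} = \frac{1}{\left(-1 - 3\right) + M} = \frac{1}{-4 + M}$)
$Q = \frac{6}{7}$ ($Q = \frac{1}{7} \cdot 6 = \frac{6}{7} \approx 0.85714$)
$O{\left(t,J \right)} = \sqrt{J^{2} + t^{2}}$
$O{\left(H{\left(6 \right)},-114 \right)} Q - 37053 = \sqrt{\left(-114\right)^{2} + \left(\frac{1}{-4 + 6}\right)^{2}} \cdot \frac{6}{7} - 37053 = \sqrt{12996 + \left(\frac{1}{2}\right)^{2}} \cdot \frac{6}{7} - 37053 = \sqrt{12996 + \frac{1}{4}} \cdot \frac{6}{7} - 37053 = \sqrt{\frac{51985}{4}} \cdot \frac{6}{7} - 37053 = \frac{\sqrt{51985}}{2} \cdot \frac{6}{7} - 37053 = \frac{3 \sqrt{51985}}{7} - 37053 = -37053 + \frac{3 \sqrt{51985}}{7}$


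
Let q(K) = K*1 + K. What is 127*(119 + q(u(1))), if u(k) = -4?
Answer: 14097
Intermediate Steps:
q(K) = 2*K (q(K) = K + K = 2*K)
127*(119 + q(u(1))) = 127*(119 + 2*(-4)) = 127*(119 - 8) = 127*111 = 14097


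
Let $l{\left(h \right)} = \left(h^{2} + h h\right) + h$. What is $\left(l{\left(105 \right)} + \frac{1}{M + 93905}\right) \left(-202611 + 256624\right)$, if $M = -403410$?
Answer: $\frac{370371638878562}{309505} \approx 1.1967 \cdot 10^{9}$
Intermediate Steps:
$l{\left(h \right)} = h + 2 h^{2}$ ($l{\left(h \right)} = \left(h^{2} + h^{2}\right) + h = 2 h^{2} + h = h + 2 h^{2}$)
$\left(l{\left(105 \right)} + \frac{1}{M + 93905}\right) \left(-202611 + 256624\right) = \left(105 \left(1 + 2 \cdot 105\right) + \frac{1}{-403410 + 93905}\right) \left(-202611 + 256624\right) = \left(105 \left(1 + 210\right) + \frac{1}{-309505}\right) 54013 = \left(105 \cdot 211 - \frac{1}{309505}\right) 54013 = \left(22155 - \frac{1}{309505}\right) 54013 = \frac{6857083274}{309505} \cdot 54013 = \frac{370371638878562}{309505}$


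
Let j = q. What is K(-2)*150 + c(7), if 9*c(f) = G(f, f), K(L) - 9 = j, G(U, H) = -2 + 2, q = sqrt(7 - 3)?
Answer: 1650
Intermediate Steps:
q = 2 (q = sqrt(4) = 2)
j = 2
G(U, H) = 0
K(L) = 11 (K(L) = 9 + 2 = 11)
c(f) = 0 (c(f) = (1/9)*0 = 0)
K(-2)*150 + c(7) = 11*150 + 0 = 1650 + 0 = 1650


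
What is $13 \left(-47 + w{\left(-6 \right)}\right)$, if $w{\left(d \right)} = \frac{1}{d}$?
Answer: $- \frac{3679}{6} \approx -613.17$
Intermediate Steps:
$13 \left(-47 + w{\left(-6 \right)}\right) = 13 \left(-47 + \frac{1}{-6}\right) = 13 \left(-47 - \frac{1}{6}\right) = 13 \left(- \frac{283}{6}\right) = - \frac{3679}{6}$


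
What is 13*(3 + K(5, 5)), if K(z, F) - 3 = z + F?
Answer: 208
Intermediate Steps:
K(z, F) = 3 + F + z (K(z, F) = 3 + (z + F) = 3 + (F + z) = 3 + F + z)
13*(3 + K(5, 5)) = 13*(3 + (3 + 5 + 5)) = 13*(3 + 13) = 13*16 = 208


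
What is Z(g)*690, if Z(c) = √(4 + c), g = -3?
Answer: 690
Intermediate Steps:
Z(g)*690 = √(4 - 3)*690 = √1*690 = 1*690 = 690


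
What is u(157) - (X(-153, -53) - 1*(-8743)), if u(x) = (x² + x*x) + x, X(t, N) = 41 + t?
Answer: 40824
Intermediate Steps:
u(x) = x + 2*x² (u(x) = (x² + x²) + x = 2*x² + x = x + 2*x²)
u(157) - (X(-153, -53) - 1*(-8743)) = 157*(1 + 2*157) - ((41 - 153) - 1*(-8743)) = 157*(1 + 314) - (-112 + 8743) = 157*315 - 1*8631 = 49455 - 8631 = 40824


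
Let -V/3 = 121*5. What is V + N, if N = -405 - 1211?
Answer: -3431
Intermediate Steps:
V = -1815 (V = -363*5 = -3*605 = -1815)
N = -1616
V + N = -1815 - 1616 = -3431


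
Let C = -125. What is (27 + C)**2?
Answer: 9604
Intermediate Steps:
(27 + C)**2 = (27 - 125)**2 = (-98)**2 = 9604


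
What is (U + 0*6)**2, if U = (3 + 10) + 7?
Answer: 400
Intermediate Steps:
U = 20 (U = 13 + 7 = 20)
(U + 0*6)**2 = (20 + 0*6)**2 = (20 + 0)**2 = 20**2 = 400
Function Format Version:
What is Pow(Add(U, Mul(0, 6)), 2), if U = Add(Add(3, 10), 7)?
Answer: 400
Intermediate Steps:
U = 20 (U = Add(13, 7) = 20)
Pow(Add(U, Mul(0, 6)), 2) = Pow(Add(20, Mul(0, 6)), 2) = Pow(Add(20, 0), 2) = Pow(20, 2) = 400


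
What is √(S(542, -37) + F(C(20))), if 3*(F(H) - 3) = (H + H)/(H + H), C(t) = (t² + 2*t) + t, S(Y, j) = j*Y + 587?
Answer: I*√175173/3 ≈ 139.51*I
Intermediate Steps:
S(Y, j) = 587 + Y*j (S(Y, j) = Y*j + 587 = 587 + Y*j)
C(t) = t² + 3*t
F(H) = 10/3 (F(H) = 3 + ((H + H)/(H + H))/3 = 3 + ((2*H)/((2*H)))/3 = 3 + ((2*H)*(1/(2*H)))/3 = 3 + (⅓)*1 = 3 + ⅓ = 10/3)
√(S(542, -37) + F(C(20))) = √((587 + 542*(-37)) + 10/3) = √((587 - 20054) + 10/3) = √(-19467 + 10/3) = √(-58391/3) = I*√175173/3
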